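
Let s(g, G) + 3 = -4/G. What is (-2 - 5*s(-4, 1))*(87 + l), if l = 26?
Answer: 3729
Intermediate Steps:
s(g, G) = -3 - 4/G
(-2 - 5*s(-4, 1))*(87 + l) = (-2 - 5*(-3 - 4/1))*(87 + 26) = (-2 - 5*(-3 - 4*1))*113 = (-2 - 5*(-3 - 4))*113 = (-2 - 5*(-7))*113 = (-2 + 35)*113 = 33*113 = 3729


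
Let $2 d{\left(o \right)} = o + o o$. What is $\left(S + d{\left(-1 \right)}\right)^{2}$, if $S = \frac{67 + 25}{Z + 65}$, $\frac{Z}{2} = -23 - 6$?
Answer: $\frac{8464}{49} \approx 172.73$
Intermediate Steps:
$Z = -58$ ($Z = 2 \left(-23 - 6\right) = 2 \left(-29\right) = -58$)
$S = \frac{92}{7}$ ($S = \frac{67 + 25}{-58 + 65} = \frac{92}{7} \approx 13.143$)
$d{\left(o \right)} = \frac{o}{2} + \frac{o^{2}}{2}$ ($d{\left(o \right)} = \frac{o + o o}{2} = \frac{o + o^{2}}{2} = \frac{o}{2} + \frac{o^{2}}{2}$)
$\left(S + d{\left(-1 \right)}\right)^{2} = \left(\frac{92}{7} + \frac{1}{2} \left(-1\right) \left(1 - 1\right)\right)^{2} = \left(\frac{92}{7} + \frac{1}{2} \left(-1\right) 0\right)^{2} = \left(\frac{92}{7} + 0\right)^{2} = \left(\frac{92}{7}\right)^{2} = \frac{8464}{49}$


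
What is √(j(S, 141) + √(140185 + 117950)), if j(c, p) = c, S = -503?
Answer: √(-503 + √258135) ≈ 2.2516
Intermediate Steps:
√(j(S, 141) + √(140185 + 117950)) = √(-503 + √(140185 + 117950)) = √(-503 + √258135)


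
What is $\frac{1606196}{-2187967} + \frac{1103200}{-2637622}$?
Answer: $- \frac{3325151550156}{2885514947237} \approx -1.1524$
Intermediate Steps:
$\frac{1606196}{-2187967} + \frac{1103200}{-2637622} = 1606196 \left(- \frac{1}{2187967}\right) + 1103200 \left(- \frac{1}{2637622}\right) = - \frac{1606196}{2187967} - \frac{551600}{1318811} = - \frac{3325151550156}{2885514947237}$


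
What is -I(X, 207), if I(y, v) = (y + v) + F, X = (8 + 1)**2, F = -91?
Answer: -197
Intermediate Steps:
X = 81 (X = 9**2 = 81)
I(y, v) = -91 + v + y (I(y, v) = (y + v) - 91 = (v + y) - 91 = -91 + v + y)
-I(X, 207) = -(-91 + 207 + 81) = -1*197 = -197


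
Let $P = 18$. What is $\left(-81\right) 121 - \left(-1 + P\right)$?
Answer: $-9818$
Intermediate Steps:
$\left(-81\right) 121 - \left(-1 + P\right) = \left(-81\right) 121 + \left(1 - 18\right) = -9801 + \left(1 - 18\right) = -9801 - 17 = -9818$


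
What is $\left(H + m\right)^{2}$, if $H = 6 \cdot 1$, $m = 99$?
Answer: $11025$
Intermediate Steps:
$H = 6$
$\left(H + m\right)^{2} = \left(6 + 99\right)^{2} = 105^{2} = 11025$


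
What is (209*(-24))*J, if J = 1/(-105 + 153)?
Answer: -209/2 ≈ -104.50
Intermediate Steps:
J = 1/48 ≈ 0.020833
(209*(-24))*J = (209*(-24))*(1/48) = -5016*1/48 = -209/2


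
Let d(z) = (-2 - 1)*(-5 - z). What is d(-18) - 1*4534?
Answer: -4573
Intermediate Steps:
d(z) = 15 + 3*z (d(z) = -3*(-5 - z) = 15 + 3*z)
d(-18) - 1*4534 = (15 + 3*(-18)) - 1*4534 = (15 - 54) - 4534 = -39 - 4534 = -4573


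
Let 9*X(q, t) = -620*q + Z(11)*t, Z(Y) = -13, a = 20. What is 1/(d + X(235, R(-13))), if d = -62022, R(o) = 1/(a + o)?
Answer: -21/1642433 ≈ -1.2786e-5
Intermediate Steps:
R(o) = 1/(20 + o)
X(q, t) = -620*q/9 - 13*t/9 (X(q, t) = (-620*q - 13*t)/9 = -620*q/9 - 13*t/9)
1/(d + X(235, R(-13))) = 1/(-62022 + (-620/9*235 - 13/(9*(20 - 13)))) = 1/(-62022 + (-145700/9 - 13/9/7)) = 1/(-62022 + (-145700/9 - 13/9*⅐)) = 1/(-62022 + (-145700/9 - 13/63)) = 1/(-62022 - 339971/21) = 1/(-1642433/21) = -21/1642433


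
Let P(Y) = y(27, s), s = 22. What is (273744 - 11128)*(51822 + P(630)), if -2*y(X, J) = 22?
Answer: 13606397576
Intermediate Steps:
y(X, J) = -11 (y(X, J) = -½*22 = -11)
P(Y) = -11
(273744 - 11128)*(51822 + P(630)) = (273744 - 11128)*(51822 - 11) = 262616*51811 = 13606397576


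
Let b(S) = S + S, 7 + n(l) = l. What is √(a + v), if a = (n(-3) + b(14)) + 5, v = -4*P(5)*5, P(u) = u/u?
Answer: √3 ≈ 1.7320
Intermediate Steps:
P(u) = 1
n(l) = -7 + l
b(S) = 2*S
v = -20 (v = -4*1*5 = -4*5 = -20)
a = 23 (a = ((-7 - 3) + 2*14) + 5 = (-10 + 28) + 5 = 18 + 5 = 23)
√(a + v) = √(23 - 20) = √3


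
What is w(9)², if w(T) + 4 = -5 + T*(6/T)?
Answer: 9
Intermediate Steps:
w(T) = -3 (w(T) = -4 + (-5 + T*(6/T)) = -4 + (-5 + 6) = -4 + 1 = -3)
w(9)² = (-3)² = 9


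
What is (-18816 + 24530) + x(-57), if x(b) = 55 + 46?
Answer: 5815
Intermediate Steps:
x(b) = 101
(-18816 + 24530) + x(-57) = (-18816 + 24530) + 101 = 5714 + 101 = 5815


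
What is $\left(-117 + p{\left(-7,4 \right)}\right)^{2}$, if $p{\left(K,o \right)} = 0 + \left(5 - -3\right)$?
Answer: $11881$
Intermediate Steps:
$p{\left(K,o \right)} = 8$ ($p{\left(K,o \right)} = 0 + \left(5 + 3\right) = 0 + 8 = 8$)
$\left(-117 + p{\left(-7,4 \right)}\right)^{2} = \left(-117 + 8\right)^{2} = \left(-109\right)^{2} = 11881$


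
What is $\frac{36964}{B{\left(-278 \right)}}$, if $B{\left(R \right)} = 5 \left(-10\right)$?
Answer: $- \frac{18482}{25} \approx -739.28$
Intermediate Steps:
$B{\left(R \right)} = -50$
$\frac{36964}{B{\left(-278 \right)}} = \frac{36964}{-50} = 36964 \left(- \frac{1}{50}\right) = - \frac{18482}{25}$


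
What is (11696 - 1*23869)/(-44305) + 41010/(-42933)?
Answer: -431441547/634048855 ≈ -0.68045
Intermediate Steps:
(11696 - 1*23869)/(-44305) + 41010/(-42933) = (11696 - 23869)*(-1/44305) + 41010*(-1/42933) = -12173*(-1/44305) - 13670/14311 = 12173/44305 - 13670/14311 = -431441547/634048855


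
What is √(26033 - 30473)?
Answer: 2*I*√1110 ≈ 66.633*I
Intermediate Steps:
√(26033 - 30473) = √(-4440) = 2*I*√1110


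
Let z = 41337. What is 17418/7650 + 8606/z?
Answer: 43657987/17568225 ≈ 2.4851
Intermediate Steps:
17418/7650 + 8606/z = 17418/7650 + 8606/41337 = 17418*(1/7650) + 8606*(1/41337) = 2903/1275 + 8606/41337 = 43657987/17568225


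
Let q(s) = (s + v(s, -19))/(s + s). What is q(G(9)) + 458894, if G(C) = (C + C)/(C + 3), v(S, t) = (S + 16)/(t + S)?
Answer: 2753365/6 ≈ 4.5889e+5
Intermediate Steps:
v(S, t) = (16 + S)/(S + t)
G(C) = 2*C/(3 + C) (G(C) = (2*C)/(3 + C) = 2*C/(3 + C))
q(s) = (s + (16 + s)/(-19 + s))/(2*s) (q(s) = (s + (16 + s)/(s - 19))/(s + s) = (s + (16 + s)/(-19 + s))/((2*s)) = (s + (16 + s)/(-19 + s))*(1/(2*s)) = (s + (16 + s)/(-19 + s))/(2*s))
q(G(9)) + 458894 = (16 + 2*9/(3 + 9) + (2*9/(3 + 9))*(-19 + 2*9/(3 + 9)))/(2*((2*9/(3 + 9)))*(-19 + 2*9/(3 + 9))) + 458894 = (16 + 2*9/12 + (2*9/12)*(-19 + 2*9/12))/(2*((2*9/12))*(-19 + 2*9/12)) + 458894 = (16 + 2*9*(1/12) + (2*9*(1/12))*(-19 + 2*9*(1/12)))/(2*((2*9*(1/12)))*(-19 + 2*9*(1/12))) + 458894 = (16 + 3/2 + 3*(-19 + 3/2)/2)/(2*(3/2)*(-19 + 3/2)) + 458894 = (½)*(⅔)*(16 + 3/2 + (3/2)*(-35/2))/(-35/2) + 458894 = (½)*(⅔)*(-2/35)*(16 + 3/2 - 105/4) + 458894 = (½)*(⅔)*(-2/35)*(-35/4) + 458894 = ⅙ + 458894 = 2753365/6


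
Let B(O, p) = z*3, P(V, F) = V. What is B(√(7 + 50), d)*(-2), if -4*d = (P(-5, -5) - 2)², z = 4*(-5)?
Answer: 120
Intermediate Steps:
z = -20
d = -49/4 (d = -(-5 - 2)²/4 = -¼*(-7)² = -¼*49 = -49/4 ≈ -12.250)
B(O, p) = -60 (B(O, p) = -20*3 = -60)
B(√(7 + 50), d)*(-2) = -60*(-2) = 120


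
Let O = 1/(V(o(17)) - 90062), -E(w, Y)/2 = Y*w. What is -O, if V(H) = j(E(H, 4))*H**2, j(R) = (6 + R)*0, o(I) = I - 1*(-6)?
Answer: 1/90062 ≈ 1.1103e-5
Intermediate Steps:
o(I) = 6 + I (o(I) = I + 6 = 6 + I)
E(w, Y) = -2*Y*w
j(R) = 0
V(H) = 0 (V(H) = 0*H**2 = 0)
O = -1/90062 (O = 1/(0 - 90062) = 1/(-90062) = -1/90062 ≈ -1.1103e-5)
-O = -1*(-1/90062) = 1/90062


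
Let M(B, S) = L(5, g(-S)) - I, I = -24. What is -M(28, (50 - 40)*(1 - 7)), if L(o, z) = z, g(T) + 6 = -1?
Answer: -17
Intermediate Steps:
g(T) = -7 (g(T) = -6 - 1 = -7)
M(B, S) = 17 (M(B, S) = -7 - 1*(-24) = -7 + 24 = 17)
-M(28, (50 - 40)*(1 - 7)) = -1*17 = -17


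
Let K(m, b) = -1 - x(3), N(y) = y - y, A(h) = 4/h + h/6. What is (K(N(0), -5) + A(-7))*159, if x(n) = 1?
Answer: -8321/14 ≈ -594.36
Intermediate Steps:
A(h) = 4/h + h/6 (A(h) = 4/h + h*(⅙) = 4/h + h/6)
N(y) = 0
K(m, b) = -2 (K(m, b) = -1 - 1*1 = -1 - 1 = -2)
(K(N(0), -5) + A(-7))*159 = (-2 + (4/(-7) + (⅙)*(-7)))*159 = (-2 + (4*(-⅐) - 7/6))*159 = (-2 + (-4/7 - 7/6))*159 = (-2 - 73/42)*159 = -157/42*159 = -8321/14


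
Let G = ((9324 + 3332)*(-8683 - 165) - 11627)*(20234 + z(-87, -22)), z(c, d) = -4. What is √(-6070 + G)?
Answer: 2*I*√566399111630 ≈ 1.5052e+6*I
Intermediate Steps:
G = -2265596440450 (G = ((9324 + 3332)*(-8683 - 165) - 11627)*(20234 - 4) = (12656*(-8848) - 11627)*20230 = (-111980288 - 11627)*20230 = -111991915*20230 = -2265596440450)
√(-6070 + G) = √(-6070 - 2265596440450) = √(-2265596446520) = 2*I*√566399111630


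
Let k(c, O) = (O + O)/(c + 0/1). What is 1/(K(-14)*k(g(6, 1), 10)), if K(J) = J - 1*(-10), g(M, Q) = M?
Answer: -3/40 ≈ -0.075000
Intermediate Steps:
K(J) = 10 + J (K(J) = J + 10 = 10 + J)
k(c, O) = 2*O/c (k(c, O) = (2*O)/(c + 0*1) = (2*O)/(c + 0) = (2*O)/c = 2*O/c)
1/(K(-14)*k(g(6, 1), 10)) = 1/((10 - 14)*(2*10/6)) = 1/(-8*10/6) = 1/(-4*10/3) = 1/(-40/3) = -3/40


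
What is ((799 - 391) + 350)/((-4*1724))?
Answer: -379/3448 ≈ -0.10992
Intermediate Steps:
((799 - 391) + 350)/((-4*1724)) = (408 + 350)/(-6896) = 758*(-1/6896) = -379/3448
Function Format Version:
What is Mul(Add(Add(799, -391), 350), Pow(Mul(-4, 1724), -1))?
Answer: Rational(-379, 3448) ≈ -0.10992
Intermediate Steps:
Mul(Add(Add(799, -391), 350), Pow(Mul(-4, 1724), -1)) = Mul(Add(408, 350), Pow(-6896, -1)) = Mul(758, Rational(-1, 6896)) = Rational(-379, 3448)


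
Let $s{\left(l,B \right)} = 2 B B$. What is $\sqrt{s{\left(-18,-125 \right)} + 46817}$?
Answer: $\sqrt{78067} \approx 279.4$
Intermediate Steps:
$s{\left(l,B \right)} = 2 B^{2}$
$\sqrt{s{\left(-18,-125 \right)} + 46817} = \sqrt{2 \left(-125\right)^{2} + 46817} = \sqrt{2 \cdot 15625 + 46817} = \sqrt{31250 + 46817} = \sqrt{78067}$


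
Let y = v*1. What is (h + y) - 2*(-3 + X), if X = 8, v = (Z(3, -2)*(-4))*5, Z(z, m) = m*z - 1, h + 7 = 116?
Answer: 239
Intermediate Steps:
h = 109 (h = -7 + 116 = 109)
Z(z, m) = -1 + m*z
v = 140 (v = ((-1 - 2*3)*(-4))*5 = ((-1 - 6)*(-4))*5 = -7*(-4)*5 = 28*5 = 140)
y = 140 (y = 140*1 = 140)
(h + y) - 2*(-3 + X) = (109 + 140) - 2*(-3 + 8) = 249 - 2*5 = 249 - 10 = 239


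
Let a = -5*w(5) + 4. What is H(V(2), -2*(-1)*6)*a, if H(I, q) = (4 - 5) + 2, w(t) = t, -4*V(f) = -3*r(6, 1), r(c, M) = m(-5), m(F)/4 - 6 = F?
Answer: -21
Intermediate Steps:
m(F) = 24 + 4*F
r(c, M) = 4 (r(c, M) = 24 + 4*(-5) = 24 - 20 = 4)
V(f) = 3 (V(f) = -(-3)*4/4 = -1/4*(-12) = 3)
H(I, q) = 1 (H(I, q) = -1 + 2 = 1)
a = -21 (a = -5*5 + 4 = -25 + 4 = -21)
H(V(2), -2*(-1)*6)*a = 1*(-21) = -21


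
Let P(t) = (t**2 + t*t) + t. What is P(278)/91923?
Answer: 154846/91923 ≈ 1.6845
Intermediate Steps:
P(t) = t + 2*t**2 (P(t) = (t**2 + t**2) + t = 2*t**2 + t = t + 2*t**2)
P(278)/91923 = (278*(1 + 2*278))/91923 = (278*(1 + 556))*(1/91923) = (278*557)*(1/91923) = 154846*(1/91923) = 154846/91923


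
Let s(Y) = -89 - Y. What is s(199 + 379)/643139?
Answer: -667/643139 ≈ -0.0010371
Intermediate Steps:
s(199 + 379)/643139 = (-89 - (199 + 379))/643139 = (-89 - 1*578)*(1/643139) = (-89 - 578)*(1/643139) = -667*1/643139 = -667/643139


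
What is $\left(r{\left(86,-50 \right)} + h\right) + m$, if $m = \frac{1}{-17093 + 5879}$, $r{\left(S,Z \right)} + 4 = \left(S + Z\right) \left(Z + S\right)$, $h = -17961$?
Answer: $- \frac{186926167}{11214} \approx -16669.0$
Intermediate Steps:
$r{\left(S,Z \right)} = -4 + \left(S + Z\right)^{2}$ ($r{\left(S,Z \right)} = -4 + \left(S + Z\right) \left(Z + S\right) = -4 + \left(S + Z\right) \left(S + Z\right) = -4 + \left(S + Z\right)^{2}$)
$m = - \frac{1}{11214}$ ($m = \frac{1}{-11214} = - \frac{1}{11214} \approx -8.9174 \cdot 10^{-5}$)
$\left(r{\left(86,-50 \right)} + h\right) + m = \left(\left(-4 + \left(86 - 50\right)^{2}\right) - 17961\right) - \frac{1}{11214} = \left(\left(-4 + 36^{2}\right) - 17961\right) - \frac{1}{11214} = \left(\left(-4 + 1296\right) - 17961\right) - \frac{1}{11214} = \left(1292 - 17961\right) - \frac{1}{11214} = -16669 - \frac{1}{11214} = - \frac{186926167}{11214}$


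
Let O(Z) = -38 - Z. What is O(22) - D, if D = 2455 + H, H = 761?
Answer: -3276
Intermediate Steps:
D = 3216 (D = 2455 + 761 = 3216)
O(22) - D = (-38 - 1*22) - 1*3216 = (-38 - 22) - 3216 = -60 - 3216 = -3276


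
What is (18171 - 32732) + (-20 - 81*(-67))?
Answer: -9154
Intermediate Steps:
(18171 - 32732) + (-20 - 81*(-67)) = -14561 + (-20 + 5427) = -14561 + 5407 = -9154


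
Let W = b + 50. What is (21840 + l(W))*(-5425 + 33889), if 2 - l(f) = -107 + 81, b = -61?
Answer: 622450752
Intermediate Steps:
W = -11 (W = -61 + 50 = -11)
l(f) = 28 (l(f) = 2 - (-107 + 81) = 2 - 1*(-26) = 2 + 26 = 28)
(21840 + l(W))*(-5425 + 33889) = (21840 + 28)*(-5425 + 33889) = 21868*28464 = 622450752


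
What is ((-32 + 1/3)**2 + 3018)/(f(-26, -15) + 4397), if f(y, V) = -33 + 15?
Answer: 36187/39411 ≈ 0.91820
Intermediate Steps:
f(y, V) = -18
((-32 + 1/3)**2 + 3018)/(f(-26, -15) + 4397) = ((-32 + 1/3)**2 + 3018)/(-18 + 4397) = ((-32 + 1/3)**2 + 3018)/4379 = ((-95/3)**2 + 3018)*(1/4379) = (9025/9 + 3018)*(1/4379) = (36187/9)*(1/4379) = 36187/39411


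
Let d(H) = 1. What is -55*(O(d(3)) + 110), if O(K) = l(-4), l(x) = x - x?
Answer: -6050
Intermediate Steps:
l(x) = 0
O(K) = 0
-55*(O(d(3)) + 110) = -55*(0 + 110) = -55*110 = -1*6050 = -6050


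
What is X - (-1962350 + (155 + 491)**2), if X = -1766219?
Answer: -221185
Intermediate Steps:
X - (-1962350 + (155 + 491)**2) = -1766219 - (-1962350 + (155 + 491)**2) = -1766219 - (-1962350 + 646**2) = -1766219 - (-1962350 + 417316) = -1766219 - 1*(-1545034) = -1766219 + 1545034 = -221185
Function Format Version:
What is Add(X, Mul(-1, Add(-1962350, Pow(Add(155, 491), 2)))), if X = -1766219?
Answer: -221185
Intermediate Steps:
Add(X, Mul(-1, Add(-1962350, Pow(Add(155, 491), 2)))) = Add(-1766219, Mul(-1, Add(-1962350, Pow(Add(155, 491), 2)))) = Add(-1766219, Mul(-1, Add(-1962350, Pow(646, 2)))) = Add(-1766219, Mul(-1, Add(-1962350, 417316))) = Add(-1766219, Mul(-1, -1545034)) = Add(-1766219, 1545034) = -221185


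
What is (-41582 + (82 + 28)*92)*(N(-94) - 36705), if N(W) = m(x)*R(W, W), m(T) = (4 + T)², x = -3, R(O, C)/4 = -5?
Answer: 1155441950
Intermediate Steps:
R(O, C) = -20 (R(O, C) = 4*(-5) = -20)
N(W) = -20 (N(W) = (4 - 3)²*(-20) = 1²*(-20) = 1*(-20) = -20)
(-41582 + (82 + 28)*92)*(N(-94) - 36705) = (-41582 + (82 + 28)*92)*(-20 - 36705) = (-41582 + 110*92)*(-36725) = (-41582 + 10120)*(-36725) = -31462*(-36725) = 1155441950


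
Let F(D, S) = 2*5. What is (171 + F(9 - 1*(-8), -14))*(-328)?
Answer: -59368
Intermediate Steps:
F(D, S) = 10
(171 + F(9 - 1*(-8), -14))*(-328) = (171 + 10)*(-328) = 181*(-328) = -59368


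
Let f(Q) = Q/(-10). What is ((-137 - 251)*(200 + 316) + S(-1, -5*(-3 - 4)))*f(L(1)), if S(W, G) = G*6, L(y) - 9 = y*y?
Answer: 199998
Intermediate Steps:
L(y) = 9 + y² (L(y) = 9 + y*y = 9 + y²)
S(W, G) = 6*G
f(Q) = -Q/10 (f(Q) = Q*(-⅒) = -Q/10)
((-137 - 251)*(200 + 316) + S(-1, -5*(-3 - 4)))*f(L(1)) = ((-137 - 251)*(200 + 316) + 6*(-5*(-3 - 4)))*(-(9 + 1²)/10) = (-388*516 + 6*(-5*(-7)))*(-(9 + 1)/10) = (-200208 + 6*35)*(-⅒*10) = (-200208 + 210)*(-1) = -199998*(-1) = 199998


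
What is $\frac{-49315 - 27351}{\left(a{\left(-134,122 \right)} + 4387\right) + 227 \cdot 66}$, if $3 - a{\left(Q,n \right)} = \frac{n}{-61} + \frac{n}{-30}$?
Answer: $- \frac{1149990}{290671} \approx -3.9563$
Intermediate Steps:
$a{\left(Q,n \right)} = 3 + \frac{91 n}{1830}$ ($a{\left(Q,n \right)} = 3 - \left(\frac{n}{-61} + \frac{n}{-30}\right) = 3 - \left(n \left(- \frac{1}{61}\right) + n \left(- \frac{1}{30}\right)\right) = 3 - \left(- \frac{n}{61} - \frac{n}{30}\right) = 3 - - \frac{91 n}{1830} = 3 + \frac{91 n}{1830}$)
$\frac{-49315 - 27351}{\left(a{\left(-134,122 \right)} + 4387\right) + 227 \cdot 66} = \frac{-49315 - 27351}{\left(\left(3 + \frac{91}{1830} \cdot 122\right) + 4387\right) + 227 \cdot 66} = - \frac{76666}{\left(\left(3 + \frac{91}{15}\right) + 4387\right) + 14982} = - \frac{76666}{\left(\frac{136}{15} + 4387\right) + 14982} = - \frac{76666}{\frac{65941}{15} + 14982} = - \frac{76666}{\frac{290671}{15}} = \left(-76666\right) \frac{15}{290671} = - \frac{1149990}{290671}$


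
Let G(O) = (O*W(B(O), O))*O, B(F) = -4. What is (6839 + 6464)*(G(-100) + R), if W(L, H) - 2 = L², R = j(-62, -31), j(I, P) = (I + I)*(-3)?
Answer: 2399488716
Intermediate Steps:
j(I, P) = -6*I (j(I, P) = (2*I)*(-3) = -6*I)
R = 372 (R = -6*(-62) = 372)
W(L, H) = 2 + L²
G(O) = 18*O² (G(O) = (O*(2 + (-4)²))*O = (O*(2 + 16))*O = (O*18)*O = (18*O)*O = 18*O²)
(6839 + 6464)*(G(-100) + R) = (6839 + 6464)*(18*(-100)² + 372) = 13303*(18*10000 + 372) = 13303*(180000 + 372) = 13303*180372 = 2399488716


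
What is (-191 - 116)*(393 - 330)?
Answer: -19341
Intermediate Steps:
(-191 - 116)*(393 - 330) = -307*63 = -19341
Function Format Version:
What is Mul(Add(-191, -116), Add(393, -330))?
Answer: -19341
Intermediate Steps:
Mul(Add(-191, -116), Add(393, -330)) = Mul(-307, 63) = -19341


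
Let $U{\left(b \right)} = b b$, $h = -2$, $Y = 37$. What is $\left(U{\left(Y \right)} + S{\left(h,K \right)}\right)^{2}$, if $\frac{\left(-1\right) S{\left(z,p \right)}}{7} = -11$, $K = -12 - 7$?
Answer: $2090916$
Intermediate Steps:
$K = -19$
$S{\left(z,p \right)} = 77$ ($S{\left(z,p \right)} = \left(-7\right) \left(-11\right) = 77$)
$U{\left(b \right)} = b^{2}$
$\left(U{\left(Y \right)} + S{\left(h,K \right)}\right)^{2} = \left(37^{2} + 77\right)^{2} = \left(1369 + 77\right)^{2} = 1446^{2} = 2090916$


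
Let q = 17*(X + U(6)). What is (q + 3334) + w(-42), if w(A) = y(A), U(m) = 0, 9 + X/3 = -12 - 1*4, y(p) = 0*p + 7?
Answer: 2066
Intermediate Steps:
y(p) = 7 (y(p) = 0 + 7 = 7)
X = -75 (X = -27 + 3*(-12 - 1*4) = -27 + 3*(-12 - 4) = -27 + 3*(-16) = -27 - 48 = -75)
w(A) = 7
q = -1275 (q = 17*(-75 + 0) = 17*(-75) = -1275)
(q + 3334) + w(-42) = (-1275 + 3334) + 7 = 2059 + 7 = 2066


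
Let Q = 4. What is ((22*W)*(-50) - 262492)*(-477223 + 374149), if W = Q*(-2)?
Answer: 26149049208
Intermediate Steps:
W = -8 (W = 4*(-2) = -8)
((22*W)*(-50) - 262492)*(-477223 + 374149) = ((22*(-8))*(-50) - 262492)*(-477223 + 374149) = (-176*(-50) - 262492)*(-103074) = (8800 - 262492)*(-103074) = -253692*(-103074) = 26149049208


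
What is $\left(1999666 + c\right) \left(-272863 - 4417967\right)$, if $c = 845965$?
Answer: $-13348371263730$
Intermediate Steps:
$\left(1999666 + c\right) \left(-272863 - 4417967\right) = \left(1999666 + 845965\right) \left(-272863 - 4417967\right) = 2845631 \left(-4690830\right) = -13348371263730$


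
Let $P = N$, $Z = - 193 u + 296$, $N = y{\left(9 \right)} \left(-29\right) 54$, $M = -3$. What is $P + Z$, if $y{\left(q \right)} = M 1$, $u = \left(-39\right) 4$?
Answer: $35102$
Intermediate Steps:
$u = -156$
$y{\left(q \right)} = -3$ ($y{\left(q \right)} = \left(-3\right) 1 = -3$)
$N = 4698$ ($N = \left(-3\right) \left(-29\right) 54 = 87 \cdot 54 = 4698$)
$Z = 30404$ ($Z = \left(-193\right) \left(-156\right) + 296 = 30108 + 296 = 30404$)
$P = 4698$
$P + Z = 4698 + 30404 = 35102$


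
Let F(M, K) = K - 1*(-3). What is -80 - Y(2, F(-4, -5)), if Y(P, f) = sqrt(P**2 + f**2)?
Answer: -80 - 2*sqrt(2) ≈ -82.828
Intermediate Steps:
F(M, K) = 3 + K (F(M, K) = K + 3 = 3 + K)
-80 - Y(2, F(-4, -5)) = -80 - sqrt(2**2 + (3 - 5)**2) = -80 - sqrt(4 + (-2)**2) = -80 - sqrt(4 + 4) = -80 - sqrt(8) = -80 - 2*sqrt(2)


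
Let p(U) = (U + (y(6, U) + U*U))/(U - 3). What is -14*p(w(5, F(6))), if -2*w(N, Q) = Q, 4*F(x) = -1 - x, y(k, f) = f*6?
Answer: 3087/68 ≈ 45.397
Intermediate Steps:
y(k, f) = 6*f
F(x) = -1/4 - x/4 (F(x) = (-1 - x)/4 = -1/4 - x/4)
w(N, Q) = -Q/2
p(U) = (U**2 + 7*U)/(-3 + U) (p(U) = (U + (6*U + U*U))/(U - 3) = (U + (6*U + U**2))/(-3 + U) = (U + (U**2 + 6*U))/(-3 + U) = (U**2 + 7*U)/(-3 + U))
-14*p(w(5, F(6))) = -14*(-(-1/4 - 1/4*6)/2)*(7 - (-1/4 - 1/4*6)/2)/(-3 - (-1/4 - 1/4*6)/2) = -14*(-(-1/4 - 3/2)/2)*(7 - (-1/4 - 3/2)/2)/(-3 - (-1/4 - 3/2)/2) = -14*(-1/2*(-7/4))*(7 - 1/2*(-7/4))/(-3 - 1/2*(-7/4)) = -49*(7 + 7/8)/(4*(-3 + 7/8)) = -49*63/(4*(-17/8)*8) = -49*(-8)*63/(4*17*8) = -14*(-441/136) = 3087/68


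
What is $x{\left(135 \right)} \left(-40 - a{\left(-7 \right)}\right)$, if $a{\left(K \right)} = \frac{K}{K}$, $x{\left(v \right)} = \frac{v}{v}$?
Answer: $-41$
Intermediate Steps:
$x{\left(v \right)} = 1$
$a{\left(K \right)} = 1$
$x{\left(135 \right)} \left(-40 - a{\left(-7 \right)}\right) = 1 \left(-40 - 1\right) = 1 \left(-41\right) = -41$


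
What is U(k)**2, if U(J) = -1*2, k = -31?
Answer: 4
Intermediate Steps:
U(J) = -2
U(k)**2 = (-2)**2 = 4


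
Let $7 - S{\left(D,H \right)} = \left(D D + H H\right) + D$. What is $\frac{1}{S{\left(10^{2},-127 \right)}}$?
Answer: $- \frac{1}{26222} \approx -3.8136 \cdot 10^{-5}$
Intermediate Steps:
$S{\left(D,H \right)} = 7 - D - D^{2} - H^{2}$ ($S{\left(D,H \right)} = 7 - \left(\left(D D + H H\right) + D\right) = 7 - \left(\left(D^{2} + H^{2}\right) + D\right) = 7 - \left(D + D^{2} + H^{2}\right) = 7 - D - D^{2} - H^{2}$)
$\frac{1}{S{\left(10^{2},-127 \right)}} = \frac{1}{7 - 10^{2} - \left(10^{2}\right)^{2} - \left(-127\right)^{2}} = \frac{1}{7 - 100 - 100^{2} - 16129} = \frac{1}{7 - 100 - 10000 - 16129} = \frac{1}{-26222} = - \frac{1}{26222}$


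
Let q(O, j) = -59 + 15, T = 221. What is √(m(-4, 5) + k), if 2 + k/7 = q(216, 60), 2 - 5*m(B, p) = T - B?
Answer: I*√9165/5 ≈ 19.147*I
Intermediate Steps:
q(O, j) = -44
m(B, p) = -219/5 + B/5 (m(B, p) = ⅖ - (221 - B)/5 = ⅖ + (-221/5 + B/5) = -219/5 + B/5)
k = -322 (k = -14 + 7*(-44) = -14 - 308 = -322)
√(m(-4, 5) + k) = √((-219/5 + (⅕)*(-4)) - 322) = √((-219/5 - ⅘) - 322) = √(-223/5 - 322) = √(-1833/5) = I*√9165/5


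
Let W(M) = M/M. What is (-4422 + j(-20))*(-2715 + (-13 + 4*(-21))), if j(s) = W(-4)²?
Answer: 12431852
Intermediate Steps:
W(M) = 1
j(s) = 1 (j(s) = 1² = 1)
(-4422 + j(-20))*(-2715 + (-13 + 4*(-21))) = (-4422 + 1)*(-2715 + (-13 + 4*(-21))) = -4421*(-2715 + (-13 - 84)) = -4421*(-2715 - 97) = -4421*(-2812) = 12431852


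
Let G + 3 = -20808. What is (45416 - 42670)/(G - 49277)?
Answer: -1373/35044 ≈ -0.039179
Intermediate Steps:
G = -20811 (G = -3 - 20808 = -20811)
(45416 - 42670)/(G - 49277) = (45416 - 42670)/(-20811 - 49277) = 2746/(-70088) = 2746*(-1/70088) = -1373/35044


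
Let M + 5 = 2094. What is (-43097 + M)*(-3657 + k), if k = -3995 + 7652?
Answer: 0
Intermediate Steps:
M = 2089 (M = -5 + 2094 = 2089)
k = 3657
(-43097 + M)*(-3657 + k) = (-43097 + 2089)*(-3657 + 3657) = -41008*0 = 0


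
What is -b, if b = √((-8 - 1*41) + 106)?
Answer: -√57 ≈ -7.5498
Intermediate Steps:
b = √57 (b = √((-8 - 41) + 106) = √(-49 + 106) = √57 ≈ 7.5498)
-b = -√57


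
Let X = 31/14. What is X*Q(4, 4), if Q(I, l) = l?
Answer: 62/7 ≈ 8.8571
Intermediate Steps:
X = 31/14 (X = 31*(1/14) = 31/14 ≈ 2.2143)
X*Q(4, 4) = (31/14)*4 = 62/7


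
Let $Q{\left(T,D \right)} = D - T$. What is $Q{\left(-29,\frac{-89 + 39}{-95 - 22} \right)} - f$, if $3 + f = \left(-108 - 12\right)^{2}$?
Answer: $- \frac{1681006}{117} \approx -14368.0$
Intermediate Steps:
$f = 14397$ ($f = -3 + \left(-108 - 12\right)^{2} = -3 + \left(-120\right)^{2} = -3 + 14400 = 14397$)
$Q{\left(-29,\frac{-89 + 39}{-95 - 22} \right)} - f = \left(\frac{-89 + 39}{-95 - 22} - -29\right) - 14397 = \left(- \frac{50}{-117} + 29\right) - 14397 = \left(\left(-50\right) \left(- \frac{1}{117}\right) + 29\right) - 14397 = \left(\frac{50}{117} + 29\right) - 14397 = \frac{3443}{117} - 14397 = - \frac{1681006}{117}$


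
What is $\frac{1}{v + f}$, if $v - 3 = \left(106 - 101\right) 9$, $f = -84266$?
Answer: $- \frac{1}{84218} \approx -1.1874 \cdot 10^{-5}$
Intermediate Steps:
$v = 48$ ($v = 3 + \left(106 - 101\right) 9 = 3 + 5 \cdot 9 = 3 + 45 = 48$)
$\frac{1}{v + f} = \frac{1}{48 - 84266} = \frac{1}{-84218} = - \frac{1}{84218}$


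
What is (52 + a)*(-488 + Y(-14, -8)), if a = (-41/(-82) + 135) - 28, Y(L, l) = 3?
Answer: -154715/2 ≈ -77358.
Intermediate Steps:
a = 215/2 (a = (-41*(-1/82) + 135) - 28 = (½ + 135) - 28 = 271/2 - 28 = 215/2 ≈ 107.50)
(52 + a)*(-488 + Y(-14, -8)) = (52 + 215/2)*(-488 + 3) = (319/2)*(-485) = -154715/2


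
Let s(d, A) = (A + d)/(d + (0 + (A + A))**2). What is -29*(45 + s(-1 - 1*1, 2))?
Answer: -1305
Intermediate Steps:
s(d, A) = (A + d)/(d + 4*A**2) (s(d, A) = (A + d)/(d + (0 + 2*A)**2) = (A + d)/(d + (2*A)**2) = (A + d)/(d + 4*A**2))
-29*(45 + s(-1 - 1*1, 2)) = -29*(45 + (2 + (-1 - 1*1))/((-1 - 1*1) + 4*2**2)) = -29*(45 + (2 + (-1 - 1))/((-1 - 1) + 4*4)) = -29*(45 + (2 - 2)/(-2 + 16)) = -29*(45 + 0/14) = -29*(45 + (1/14)*0) = -29*(45 + 0) = -29*45 = -1305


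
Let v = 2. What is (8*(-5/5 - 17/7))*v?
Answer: -384/7 ≈ -54.857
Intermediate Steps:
(8*(-5/5 - 17/7))*v = (8*(-5/5 - 17/7))*2 = (8*(-5*⅕ - 17*⅐))*2 = (8*(-1 - 17/7))*2 = (8*(-24/7))*2 = -192/7*2 = -384/7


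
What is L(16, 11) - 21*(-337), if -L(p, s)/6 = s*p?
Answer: 6021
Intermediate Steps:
L(p, s) = -6*p*s (L(p, s) = -6*s*p = -6*p*s)
L(16, 11) - 21*(-337) = -6*16*11 - 21*(-337) = -1056 + 7077 = 6021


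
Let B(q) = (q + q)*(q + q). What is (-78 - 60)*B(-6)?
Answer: -19872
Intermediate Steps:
B(q) = 4*q² (B(q) = (2*q)*(2*q) = 4*q²)
(-78 - 60)*B(-6) = (-78 - 60)*(4*(-6)²) = -552*36 = -138*144 = -19872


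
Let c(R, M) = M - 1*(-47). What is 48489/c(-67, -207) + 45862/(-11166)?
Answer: -274383047/893280 ≈ -307.16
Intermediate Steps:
c(R, M) = 47 + M (c(R, M) = M + 47 = 47 + M)
48489/c(-67, -207) + 45862/(-11166) = 48489/(47 - 207) + 45862/(-11166) = 48489/(-160) + 45862*(-1/11166) = 48489*(-1/160) - 22931/5583 = -48489/160 - 22931/5583 = -274383047/893280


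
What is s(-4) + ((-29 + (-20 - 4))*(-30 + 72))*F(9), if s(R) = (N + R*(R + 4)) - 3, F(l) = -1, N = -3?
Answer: 2220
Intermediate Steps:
s(R) = -6 + R*(4 + R) (s(R) = (-3 + R*(R + 4)) - 3 = (-3 + R*(4 + R)) - 3 = -6 + R*(4 + R))
s(-4) + ((-29 + (-20 - 4))*(-30 + 72))*F(9) = (-6 + (-4)² + 4*(-4)) + ((-29 + (-20 - 4))*(-30 + 72))*(-1) = (-6 + 16 - 16) + ((-29 - 24)*42)*(-1) = -6 - 53*42*(-1) = -6 - 2226*(-1) = -6 + 2226 = 2220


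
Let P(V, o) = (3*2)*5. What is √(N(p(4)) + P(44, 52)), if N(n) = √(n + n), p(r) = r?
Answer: √(30 + 2*√2) ≈ 5.7296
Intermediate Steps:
P(V, o) = 30 (P(V, o) = 6*5 = 30)
N(n) = √2*√n (N(n) = √(2*n) = √2*√n)
√(N(p(4)) + P(44, 52)) = √(√2*√4 + 30) = √(√2*2 + 30) = √(2*√2 + 30) = √(30 + 2*√2)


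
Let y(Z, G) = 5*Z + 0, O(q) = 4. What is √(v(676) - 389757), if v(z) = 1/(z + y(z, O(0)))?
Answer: I*√9485126346/156 ≈ 624.31*I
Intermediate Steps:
y(Z, G) = 5*Z
v(z) = 1/(6*z) (v(z) = 1/(z + 5*z) = 1/(6*z))
√(v(676) - 389757) = √((⅙)/676 - 389757) = √((⅙)*(1/676) - 389757) = √(1/4056 - 389757) = √(-1580854391/4056) = I*√9485126346/156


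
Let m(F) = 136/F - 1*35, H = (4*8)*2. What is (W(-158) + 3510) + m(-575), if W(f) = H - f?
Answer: 2125639/575 ≈ 3696.8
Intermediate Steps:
H = 64 (H = 32*2 = 64)
m(F) = -35 + 136/F (m(F) = 136/F - 35 = -35 + 136/F)
W(f) = 64 - f
(W(-158) + 3510) + m(-575) = ((64 - 1*(-158)) + 3510) + (-35 + 136/(-575)) = ((64 + 158) + 3510) + (-35 + 136*(-1/575)) = (222 + 3510) + (-35 - 136/575) = 3732 - 20261/575 = 2125639/575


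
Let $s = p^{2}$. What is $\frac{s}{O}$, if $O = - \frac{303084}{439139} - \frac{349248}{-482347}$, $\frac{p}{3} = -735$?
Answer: $\frac{7005859818131475}{48821492} \approx 1.435 \cdot 10^{8}$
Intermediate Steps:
$p = -2205$ ($p = 3 \left(-735\right) = -2205$)
$O = \frac{7176759324}{211817379233}$ ($O = \left(-303084\right) \frac{1}{439139} - - \frac{349248}{482347} = - \frac{303084}{439139} + \frac{349248}{482347} = \frac{7176759324}{211817379233} \approx 0.033882$)
$s = 4862025$ ($s = \left(-2205\right)^{2} = 4862025$)
$\frac{s}{O} = \frac{4862025}{\frac{7176759324}{211817379233}} = 4862025 \cdot \frac{211817379233}{7176759324} = \frac{7005859818131475}{48821492}$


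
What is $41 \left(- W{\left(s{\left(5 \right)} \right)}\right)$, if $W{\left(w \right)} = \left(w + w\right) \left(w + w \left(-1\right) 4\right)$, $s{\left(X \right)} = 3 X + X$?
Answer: $98400$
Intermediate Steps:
$s{\left(X \right)} = 4 X$
$W{\left(w \right)} = - 6 w^{2}$ ($W{\left(w \right)} = 2 w \left(w + - w 4\right) = 2 w \left(w - 4 w\right) = 2 w \left(- 3 w\right) = - 6 w^{2}$)
$41 \left(- W{\left(s{\left(5 \right)} \right)}\right) = 41 \left(- \left(-6\right) \left(4 \cdot 5\right)^{2}\right) = 41 \left(- \left(-6\right) 20^{2}\right) = 41 \left(- \left(-6\right) 400\right) = 41 \left(\left(-1\right) \left(-2400\right)\right) = 41 \cdot 2400 = 98400$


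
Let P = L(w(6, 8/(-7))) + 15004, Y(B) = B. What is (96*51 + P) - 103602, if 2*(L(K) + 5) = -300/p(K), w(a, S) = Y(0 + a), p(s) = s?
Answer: -83732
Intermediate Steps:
w(a, S) = a (w(a, S) = 0 + a = a)
L(K) = -5 - 150/K (L(K) = -5 + (-300/K)/2 = -5 - 150/K)
P = 14974 (P = (-5 - 150/6) + 15004 = (-5 - 150*⅙) + 15004 = (-5 - 25) + 15004 = -30 + 15004 = 14974)
(96*51 + P) - 103602 = (96*51 + 14974) - 103602 = (4896 + 14974) - 103602 = 19870 - 103602 = -83732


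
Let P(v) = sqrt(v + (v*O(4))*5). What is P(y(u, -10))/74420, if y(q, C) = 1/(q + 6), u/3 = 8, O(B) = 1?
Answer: sqrt(5)/372100 ≈ 6.0093e-6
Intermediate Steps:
u = 24 (u = 3*8 = 24)
y(q, C) = 1/(6 + q)
P(v) = sqrt(6)*sqrt(v) (P(v) = sqrt(v + (v*1)*5) = sqrt(v + v*5) = sqrt(v + 5*v) = sqrt(6*v) = sqrt(6)*sqrt(v))
P(y(u, -10))/74420 = (sqrt(6)*sqrt(1/(6 + 24)))/74420 = (sqrt(6)*sqrt(1/30))*(1/74420) = (sqrt(6)*(sqrt(30)/30))*(1/74420) = (sqrt(5)/5)*(1/74420) = sqrt(5)/372100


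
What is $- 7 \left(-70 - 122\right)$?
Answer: $1344$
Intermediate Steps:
$- 7 \left(-70 - 122\right) = \left(-7\right) \left(-192\right) = 1344$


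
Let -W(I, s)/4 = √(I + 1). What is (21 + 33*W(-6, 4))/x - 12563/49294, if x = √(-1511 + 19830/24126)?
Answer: -12563/49294 - 22*√13565124970/337357 - 7*I*√2713024994/674714 ≈ -7.8502 - 0.54039*I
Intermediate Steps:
W(I, s) = -4*√(1 + I) (W(I, s) = -4*√(I + 1) = -4*√(1 + I))
x = 3*I*√2713024994/4021 (x = √(-1511 + 19830*(1/24126)) = √(-1511 + 3305/4021) = √(-6072426/4021) = 3*I*√2713024994/4021 ≈ 38.861*I)
(21 + 33*W(-6, 4))/x - 12563/49294 = (21 + 33*(-4*√(1 - 6)))/((3*I*√2713024994/4021)) - 12563/49294 = (21 + 33*(-4*I*√5))*(-I*√2713024994/2024142) - 12563*1/49294 = (21 + 33*(-4*I*√5))*(-I*√2713024994/2024142) - 12563/49294 = (21 - 132*I*√5)*(-I*√2713024994/2024142) - 12563/49294 = -I*√2713024994*(21 - 132*I*√5)/2024142 - 12563/49294 = -12563/49294 - I*√2713024994*(21 - 132*I*√5)/2024142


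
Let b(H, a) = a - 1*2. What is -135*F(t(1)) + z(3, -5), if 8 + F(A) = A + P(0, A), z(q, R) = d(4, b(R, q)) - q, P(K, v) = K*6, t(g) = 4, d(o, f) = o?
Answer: 541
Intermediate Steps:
b(H, a) = -2 + a (b(H, a) = a - 2 = -2 + a)
P(K, v) = 6*K
z(q, R) = 4 - q
F(A) = -8 + A (F(A) = -8 + (A + 6*0) = -8 + (A + 0) = -8 + A)
-135*F(t(1)) + z(3, -5) = -135*(-8 + 4) + (4 - 1*3) = -135*(-4) + (4 - 3) = 540 + 1 = 541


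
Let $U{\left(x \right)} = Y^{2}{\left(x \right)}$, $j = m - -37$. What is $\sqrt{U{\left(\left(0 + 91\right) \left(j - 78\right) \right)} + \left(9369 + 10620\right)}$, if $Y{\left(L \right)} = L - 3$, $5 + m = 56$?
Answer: $\sqrt{842638} \approx 917.95$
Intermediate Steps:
$m = 51$ ($m = -5 + 56 = 51$)
$j = 88$ ($j = 51 - -37 = 51 + 37 = 88$)
$Y{\left(L \right)} = -3 + L$ ($Y{\left(L \right)} = L - 3 = -3 + L$)
$U{\left(x \right)} = \left(-3 + x\right)^{2}$
$\sqrt{U{\left(\left(0 + 91\right) \left(j - 78\right) \right)} + \left(9369 + 10620\right)} = \sqrt{\left(-3 + \left(0 + 91\right) \left(88 - 78\right)\right)^{2} + \left(9369 + 10620\right)} = \sqrt{\left(-3 + 91 \cdot 10\right)^{2} + 19989} = \sqrt{\left(-3 + 910\right)^{2} + 19989} = \sqrt{907^{2} + 19989} = \sqrt{822649 + 19989} = \sqrt{842638}$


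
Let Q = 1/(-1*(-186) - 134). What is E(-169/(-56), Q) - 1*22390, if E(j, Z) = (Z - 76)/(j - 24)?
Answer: -341951936/15275 ≈ -22386.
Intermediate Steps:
Q = 1/52 (Q = 1/(186 - 134) = 1/52 ≈ 0.019231)
E(j, Z) = (-76 + Z)/(-24 + j)
E(-169/(-56), Q) - 1*22390 = (-76 + 1/52)/(-24 - 169/(-56)) - 1*22390 = -3951/52/(-24 - 169*(-1/56)) - 22390 = -3951/52/(-24 + 169/56) - 22390 = -3951/52/(-1175/56) - 22390 = -56/1175*(-3951/52) - 22390 = 55314/15275 - 22390 = -341951936/15275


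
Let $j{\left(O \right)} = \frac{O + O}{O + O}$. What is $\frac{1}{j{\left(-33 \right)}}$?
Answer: $1$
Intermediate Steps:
$j{\left(O \right)} = 1$ ($j{\left(O \right)} = \frac{2 O}{2 O} = 2 O \frac{1}{2 O} = 1$)
$\frac{1}{j{\left(-33 \right)}} = 1^{-1} = 1$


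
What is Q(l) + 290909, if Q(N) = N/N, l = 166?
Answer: 290910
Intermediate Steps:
Q(N) = 1
Q(l) + 290909 = 1 + 290909 = 290910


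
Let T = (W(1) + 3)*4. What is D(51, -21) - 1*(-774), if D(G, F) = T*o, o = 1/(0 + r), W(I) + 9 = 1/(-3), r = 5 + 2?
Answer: 16178/21 ≈ 770.38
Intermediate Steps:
r = 7
W(I) = -28/3 (W(I) = -9 + 1/(-3) = -9 - ⅓ = -28/3)
T = -76/3 (T = (-28/3 + 3)*4 = -19/3*4 = -76/3 ≈ -25.333)
o = ⅐ (o = 1/(0 + 7) = 1/7 = ⅐ ≈ 0.14286)
D(G, F) = -76/21 (D(G, F) = -76/3*⅐ = -76/21)
D(51, -21) - 1*(-774) = -76/21 - 1*(-774) = -76/21 + 774 = 16178/21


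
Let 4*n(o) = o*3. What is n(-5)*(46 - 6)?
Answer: -150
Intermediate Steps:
n(o) = 3*o/4 (n(o) = (o*3)/4 = (3*o)/4 = 3*o/4)
n(-5)*(46 - 6) = ((¾)*(-5))*(46 - 6) = -15/4*40 = -150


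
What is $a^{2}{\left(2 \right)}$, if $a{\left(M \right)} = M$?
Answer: $4$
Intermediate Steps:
$a^{2}{\left(2 \right)} = 2^{2} = 4$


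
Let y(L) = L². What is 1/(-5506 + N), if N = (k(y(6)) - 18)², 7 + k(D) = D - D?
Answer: -1/4881 ≈ -0.00020488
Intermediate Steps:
k(D) = -7 (k(D) = -7 + (D - D) = -7 + 0 = -7)
N = 625 (N = (-7 - 18)² = (-25)² = 625)
1/(-5506 + N) = 1/(-5506 + 625) = 1/(-4881) = -1/4881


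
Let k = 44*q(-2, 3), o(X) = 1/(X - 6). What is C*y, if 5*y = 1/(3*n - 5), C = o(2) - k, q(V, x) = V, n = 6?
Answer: 27/20 ≈ 1.3500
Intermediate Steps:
o(X) = 1/(-6 + X)
k = -88 (k = 44*(-2) = -88)
C = 351/4 (C = 1/(-6 + 2) - 1*(-88) = 1/(-4) + 88 = -¼ + 88 = 351/4 ≈ 87.750)
y = 1/65 (y = 1/(5*(3*6 - 5)) = 1/(5*(18 - 5)) = (⅕)/13 = (⅕)*(1/13) = 1/65 ≈ 0.015385)
C*y = (351/4)*(1/65) = 27/20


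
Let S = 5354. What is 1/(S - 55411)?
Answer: -1/50057 ≈ -1.9977e-5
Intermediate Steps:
1/(S - 55411) = 1/(5354 - 55411) = 1/(-50057) = -1/50057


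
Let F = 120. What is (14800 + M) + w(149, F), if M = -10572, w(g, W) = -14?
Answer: 4214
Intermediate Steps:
(14800 + M) + w(149, F) = (14800 - 10572) - 14 = 4228 - 14 = 4214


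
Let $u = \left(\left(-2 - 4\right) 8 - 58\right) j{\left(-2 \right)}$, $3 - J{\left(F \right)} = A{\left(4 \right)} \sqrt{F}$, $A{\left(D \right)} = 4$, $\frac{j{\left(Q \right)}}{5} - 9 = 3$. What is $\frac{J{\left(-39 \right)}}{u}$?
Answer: $- \frac{1}{2120} + \frac{i \sqrt{39}}{1590} \approx -0.0004717 + 0.0039277 i$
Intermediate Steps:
$j{\left(Q \right)} = 60$ ($j{\left(Q \right)} = 45 + 5 \cdot 3 = 45 + 15 = 60$)
$J{\left(F \right)} = 3 - 4 \sqrt{F}$
$u = -6360$ ($u = \left(\left(-2 - 4\right) 8 - 58\right) 60 = \left(\left(-6\right) 8 - 58\right) 60 = \left(-48 - 58\right) 60 = \left(-106\right) 60 = -6360$)
$\frac{J{\left(-39 \right)}}{u} = \frac{3 - 4 \sqrt{-39}}{-6360} = \left(3 - 4 i \sqrt{39}\right) \left(- \frac{1}{6360}\right) = - \frac{1}{2120} + \frac{i \sqrt{39}}{1590}$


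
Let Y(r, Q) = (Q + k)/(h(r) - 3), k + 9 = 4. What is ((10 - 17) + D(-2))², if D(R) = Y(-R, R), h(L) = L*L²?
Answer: 1764/25 ≈ 70.560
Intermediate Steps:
k = -5 (k = -9 + 4 = -5)
h(L) = L³
Y(r, Q) = (-5 + Q)/(-3 + r³) (Y(r, Q) = (Q - 5)/(r³ - 3) = (-5 + Q)/(-3 + r³))
D(R) = (-5 + R)/(-3 - R³) (D(R) = (-5 + R)/(-3 + (-R)³) = (-5 + R)/(-3 - R³))
((10 - 17) + D(-2))² = ((10 - 17) + (5 - 1*(-2))/(3 + (-2)³))² = (-7 + (5 + 2)/(3 - 8))² = (-7 + 7/(-5))² = (-7 - ⅕*7)² = (-7 - 7/5)² = (-42/5)² = 1764/25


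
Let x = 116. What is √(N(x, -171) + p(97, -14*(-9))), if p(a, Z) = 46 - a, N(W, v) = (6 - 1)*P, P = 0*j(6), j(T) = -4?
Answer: I*√51 ≈ 7.1414*I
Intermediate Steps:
P = 0 (P = 0*(-4) = 0)
N(W, v) = 0 (N(W, v) = (6 - 1)*0 = 5*0 = 0)
√(N(x, -171) + p(97, -14*(-9))) = √(0 + (46 - 1*97)) = √(0 + (46 - 97)) = √(0 - 51) = √(-51) = I*√51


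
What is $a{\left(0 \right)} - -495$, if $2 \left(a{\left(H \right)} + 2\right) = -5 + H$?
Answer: $\frac{981}{2} \approx 490.5$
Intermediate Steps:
$a{\left(H \right)} = - \frac{9}{2} + \frac{H}{2}$ ($a{\left(H \right)} = -2 + \frac{-5 + H}{2} = -2 + \left(- \frac{5}{2} + \frac{H}{2}\right) = - \frac{9}{2} + \frac{H}{2}$)
$a{\left(0 \right)} - -495 = \left(- \frac{9}{2} + \frac{1}{2} \cdot 0\right) - -495 = \left(- \frac{9}{2} + 0\right) + 495 = - \frac{9}{2} + 495 = \frac{981}{2}$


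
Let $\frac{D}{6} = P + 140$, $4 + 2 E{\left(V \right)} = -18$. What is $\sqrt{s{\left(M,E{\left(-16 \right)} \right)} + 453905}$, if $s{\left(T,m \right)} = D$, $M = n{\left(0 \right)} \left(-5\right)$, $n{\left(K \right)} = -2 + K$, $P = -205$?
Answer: $\sqrt{453515} \approx 673.44$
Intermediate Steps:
$E{\left(V \right)} = -11$ ($E{\left(V \right)} = -2 + \frac{1}{2} \left(-18\right) = -2 - 9 = -11$)
$M = 10$ ($M = \left(-2 + 0\right) \left(-5\right) = \left(-2\right) \left(-5\right) = 10$)
$D = -390$ ($D = 6 \left(-205 + 140\right) = 6 \left(-65\right) = -390$)
$s{\left(T,m \right)} = -390$
$\sqrt{s{\left(M,E{\left(-16 \right)} \right)} + 453905} = \sqrt{-390 + 453905} = \sqrt{453515}$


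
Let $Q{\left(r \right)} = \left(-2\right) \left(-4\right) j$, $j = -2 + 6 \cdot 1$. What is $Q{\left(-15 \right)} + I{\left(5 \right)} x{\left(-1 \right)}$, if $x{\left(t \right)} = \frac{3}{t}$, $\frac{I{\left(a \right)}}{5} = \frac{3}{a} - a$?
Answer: $98$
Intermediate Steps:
$I{\left(a \right)} = - 5 a + \frac{15}{a}$ ($I{\left(a \right)} = 5 \left(\frac{3}{a} - a\right) = 5 \left(- a + \frac{3}{a}\right) = - 5 a + \frac{15}{a}$)
$j = 4$ ($j = -2 + 6 = 4$)
$Q{\left(r \right)} = 32$ ($Q{\left(r \right)} = \left(-2\right) \left(-4\right) 4 = 8 \cdot 4 = 32$)
$Q{\left(-15 \right)} + I{\left(5 \right)} x{\left(-1 \right)} = 32 + \left(\left(-5\right) 5 + \frac{15}{5}\right) \frac{3}{-1} = 32 + \left(-25 + 15 \cdot \frac{1}{5}\right) 3 \left(-1\right) = 32 + \left(-25 + 3\right) \left(-3\right) = 32 - -66 = 32 + 66 = 98$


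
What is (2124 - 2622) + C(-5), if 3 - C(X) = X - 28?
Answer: -462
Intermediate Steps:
C(X) = 31 - X (C(X) = 3 - (X - 28) = 3 - (-28 + X) = 3 + (28 - X) = 31 - X)
(2124 - 2622) + C(-5) = (2124 - 2622) + (31 - 1*(-5)) = -498 + (31 + 5) = -498 + 36 = -462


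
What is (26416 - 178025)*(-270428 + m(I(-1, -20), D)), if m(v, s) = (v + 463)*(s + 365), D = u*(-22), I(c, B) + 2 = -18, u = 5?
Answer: 23872807967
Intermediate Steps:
I(c, B) = -20 (I(c, B) = -2 - 18 = -20)
D = -110 (D = 5*(-22) = -110)
m(v, s) = (365 + s)*(463 + v) (m(v, s) = (463 + v)*(365 + s) = (365 + s)*(463 + v))
(26416 - 178025)*(-270428 + m(I(-1, -20), D)) = (26416 - 178025)*(-270428 + (168995 + 365*(-20) + 463*(-110) - 110*(-20))) = -151609*(-270428 + (168995 - 7300 - 50930 + 2200)) = -151609*(-270428 + 112965) = -151609*(-157463) = 23872807967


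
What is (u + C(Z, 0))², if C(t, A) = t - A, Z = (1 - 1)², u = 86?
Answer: 7396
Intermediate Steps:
Z = 0 (Z = 0² = 0)
(u + C(Z, 0))² = (86 + (0 - 1*0))² = (86 + (0 + 0))² = (86 + 0)² = 86² = 7396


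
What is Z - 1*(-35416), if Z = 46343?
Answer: 81759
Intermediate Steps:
Z - 1*(-35416) = 46343 - 1*(-35416) = 46343 + 35416 = 81759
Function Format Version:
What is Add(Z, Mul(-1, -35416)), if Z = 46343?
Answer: 81759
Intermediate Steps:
Add(Z, Mul(-1, -35416)) = Add(46343, Mul(-1, -35416)) = Add(46343, 35416) = 81759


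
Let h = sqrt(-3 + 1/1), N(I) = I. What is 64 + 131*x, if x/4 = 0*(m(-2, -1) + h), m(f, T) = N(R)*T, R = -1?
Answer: 64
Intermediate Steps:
m(f, T) = -T
h = I*sqrt(2) (h = sqrt(-3 + 1) = sqrt(-2) = I*sqrt(2) ≈ 1.4142*I)
x = 0 (x = 4*(0*(-1*(-1) + I*sqrt(2))) = 4*(0*(1 + I*sqrt(2))) = 4*0 = 0)
64 + 131*x = 64 + 131*0 = 64 + 0 = 64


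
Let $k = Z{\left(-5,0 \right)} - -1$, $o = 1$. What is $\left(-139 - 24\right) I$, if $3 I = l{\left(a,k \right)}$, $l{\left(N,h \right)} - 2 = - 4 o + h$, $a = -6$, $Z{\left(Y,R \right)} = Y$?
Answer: $326$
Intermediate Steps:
$k = -4$ ($k = -5 - -1 = -5 + 1 = -4$)
$l{\left(N,h \right)} = -2 + h$ ($l{\left(N,h \right)} = 2 + \left(\left(-4\right) 1 + h\right) = 2 + \left(-4 + h\right) = -2 + h$)
$I = -2$ ($I = \frac{-2 - 4}{3} = \frac{1}{3} \left(-6\right) = -2$)
$\left(-139 - 24\right) I = \left(-139 - 24\right) \left(-2\right) = \left(-163\right) \left(-2\right) = 326$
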